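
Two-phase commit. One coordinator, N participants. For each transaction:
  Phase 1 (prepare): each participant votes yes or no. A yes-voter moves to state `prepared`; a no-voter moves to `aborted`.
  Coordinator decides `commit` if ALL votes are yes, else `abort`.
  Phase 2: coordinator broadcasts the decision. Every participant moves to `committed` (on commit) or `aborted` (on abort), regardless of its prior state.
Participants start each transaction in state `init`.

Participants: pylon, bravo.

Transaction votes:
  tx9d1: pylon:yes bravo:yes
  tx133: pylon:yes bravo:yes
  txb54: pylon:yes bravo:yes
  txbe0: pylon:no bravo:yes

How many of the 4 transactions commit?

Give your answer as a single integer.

tx9d1: all yes -> commit (commits=1)
tx133: all yes -> commit (commits=2)
txb54: all yes -> commit (commits=3)
txbe0: no from pylon -> abort (commits=3)

Answer: 3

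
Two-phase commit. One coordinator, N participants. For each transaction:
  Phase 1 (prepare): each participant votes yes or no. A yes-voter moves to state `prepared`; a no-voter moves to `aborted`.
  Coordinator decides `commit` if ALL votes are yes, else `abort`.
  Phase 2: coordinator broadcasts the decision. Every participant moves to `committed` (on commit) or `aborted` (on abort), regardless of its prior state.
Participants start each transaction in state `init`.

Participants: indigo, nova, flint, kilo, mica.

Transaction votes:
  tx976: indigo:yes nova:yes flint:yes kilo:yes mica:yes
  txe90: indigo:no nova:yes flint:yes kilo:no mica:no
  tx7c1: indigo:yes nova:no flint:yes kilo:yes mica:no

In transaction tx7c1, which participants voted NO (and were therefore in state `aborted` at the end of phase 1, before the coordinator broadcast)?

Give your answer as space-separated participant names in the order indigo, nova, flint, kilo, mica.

Txn tx7c1 phase 1: indigo yes -> prepared; nova no -> aborted; flint yes -> prepared; kilo yes -> prepared; mica no -> aborted

Answer: nova mica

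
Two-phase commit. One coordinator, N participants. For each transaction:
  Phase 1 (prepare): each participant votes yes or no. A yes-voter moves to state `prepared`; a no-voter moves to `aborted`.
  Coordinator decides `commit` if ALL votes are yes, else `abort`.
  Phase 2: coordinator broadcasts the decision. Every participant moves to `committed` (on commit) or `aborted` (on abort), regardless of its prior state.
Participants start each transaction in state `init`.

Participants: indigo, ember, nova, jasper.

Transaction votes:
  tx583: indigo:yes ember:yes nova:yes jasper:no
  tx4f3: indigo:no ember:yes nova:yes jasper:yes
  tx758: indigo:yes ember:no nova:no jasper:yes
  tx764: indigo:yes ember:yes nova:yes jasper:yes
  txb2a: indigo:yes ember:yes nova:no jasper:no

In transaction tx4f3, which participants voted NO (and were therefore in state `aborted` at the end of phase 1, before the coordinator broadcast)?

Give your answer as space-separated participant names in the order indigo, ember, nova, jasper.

Txn tx4f3 phase 1: indigo no -> aborted; ember yes -> prepared; nova yes -> prepared; jasper yes -> prepared

Answer: indigo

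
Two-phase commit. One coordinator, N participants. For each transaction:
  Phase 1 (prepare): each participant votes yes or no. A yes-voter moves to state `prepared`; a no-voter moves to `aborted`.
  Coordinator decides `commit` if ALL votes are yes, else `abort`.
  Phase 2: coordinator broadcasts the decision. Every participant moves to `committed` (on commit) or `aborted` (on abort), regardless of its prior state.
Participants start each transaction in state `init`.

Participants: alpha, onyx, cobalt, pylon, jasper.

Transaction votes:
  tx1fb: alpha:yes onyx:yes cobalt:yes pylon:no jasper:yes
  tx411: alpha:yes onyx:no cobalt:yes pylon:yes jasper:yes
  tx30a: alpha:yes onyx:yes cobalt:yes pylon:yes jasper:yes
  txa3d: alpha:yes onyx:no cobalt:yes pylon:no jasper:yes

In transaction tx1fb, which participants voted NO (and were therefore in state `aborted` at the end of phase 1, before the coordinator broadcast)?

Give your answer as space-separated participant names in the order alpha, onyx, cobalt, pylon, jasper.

Txn tx1fb phase 1: alpha yes -> prepared; onyx yes -> prepared; cobalt yes -> prepared; pylon no -> aborted; jasper yes -> prepared

Answer: pylon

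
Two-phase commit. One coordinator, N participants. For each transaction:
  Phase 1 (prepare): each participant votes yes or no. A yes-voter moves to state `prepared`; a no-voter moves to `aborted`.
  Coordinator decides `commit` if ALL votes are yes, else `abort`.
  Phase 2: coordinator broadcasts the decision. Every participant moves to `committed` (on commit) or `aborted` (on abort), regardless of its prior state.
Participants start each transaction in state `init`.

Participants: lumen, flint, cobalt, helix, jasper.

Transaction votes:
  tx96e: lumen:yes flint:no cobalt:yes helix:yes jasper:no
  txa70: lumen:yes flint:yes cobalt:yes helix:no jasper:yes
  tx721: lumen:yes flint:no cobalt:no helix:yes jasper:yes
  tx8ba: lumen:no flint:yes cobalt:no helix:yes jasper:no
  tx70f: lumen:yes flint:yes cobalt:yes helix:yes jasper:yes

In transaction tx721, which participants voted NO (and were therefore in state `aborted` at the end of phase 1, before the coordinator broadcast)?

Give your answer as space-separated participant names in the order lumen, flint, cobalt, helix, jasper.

Txn tx721 phase 1: lumen yes -> prepared; flint no -> aborted; cobalt no -> aborted; helix yes -> prepared; jasper yes -> prepared

Answer: flint cobalt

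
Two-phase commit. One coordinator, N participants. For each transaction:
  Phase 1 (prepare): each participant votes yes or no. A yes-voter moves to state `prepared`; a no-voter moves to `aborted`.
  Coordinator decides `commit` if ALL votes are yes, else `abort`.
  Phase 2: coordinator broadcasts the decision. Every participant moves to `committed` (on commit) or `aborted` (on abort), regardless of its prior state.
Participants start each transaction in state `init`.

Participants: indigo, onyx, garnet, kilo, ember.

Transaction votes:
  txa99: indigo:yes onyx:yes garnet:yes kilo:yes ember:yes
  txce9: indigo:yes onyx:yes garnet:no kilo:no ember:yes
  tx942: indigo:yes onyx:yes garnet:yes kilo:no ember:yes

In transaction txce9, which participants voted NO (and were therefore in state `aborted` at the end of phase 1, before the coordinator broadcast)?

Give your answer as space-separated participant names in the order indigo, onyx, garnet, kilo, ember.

Answer: garnet kilo

Derivation:
Txn txce9 phase 1: indigo yes -> prepared; onyx yes -> prepared; garnet no -> aborted; kilo no -> aborted; ember yes -> prepared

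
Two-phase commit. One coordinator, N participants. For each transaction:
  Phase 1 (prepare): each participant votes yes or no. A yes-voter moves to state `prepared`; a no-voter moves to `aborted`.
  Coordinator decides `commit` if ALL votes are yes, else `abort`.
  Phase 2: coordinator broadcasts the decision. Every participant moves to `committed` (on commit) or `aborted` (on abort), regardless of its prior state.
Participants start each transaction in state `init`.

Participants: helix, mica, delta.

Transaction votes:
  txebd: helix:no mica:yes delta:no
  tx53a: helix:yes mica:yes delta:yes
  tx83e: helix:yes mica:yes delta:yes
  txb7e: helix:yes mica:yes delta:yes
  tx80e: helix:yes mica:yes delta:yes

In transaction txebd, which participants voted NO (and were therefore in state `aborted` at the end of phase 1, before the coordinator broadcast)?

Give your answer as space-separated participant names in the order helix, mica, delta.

Txn txebd phase 1: helix no -> aborted; mica yes -> prepared; delta no -> aborted

Answer: helix delta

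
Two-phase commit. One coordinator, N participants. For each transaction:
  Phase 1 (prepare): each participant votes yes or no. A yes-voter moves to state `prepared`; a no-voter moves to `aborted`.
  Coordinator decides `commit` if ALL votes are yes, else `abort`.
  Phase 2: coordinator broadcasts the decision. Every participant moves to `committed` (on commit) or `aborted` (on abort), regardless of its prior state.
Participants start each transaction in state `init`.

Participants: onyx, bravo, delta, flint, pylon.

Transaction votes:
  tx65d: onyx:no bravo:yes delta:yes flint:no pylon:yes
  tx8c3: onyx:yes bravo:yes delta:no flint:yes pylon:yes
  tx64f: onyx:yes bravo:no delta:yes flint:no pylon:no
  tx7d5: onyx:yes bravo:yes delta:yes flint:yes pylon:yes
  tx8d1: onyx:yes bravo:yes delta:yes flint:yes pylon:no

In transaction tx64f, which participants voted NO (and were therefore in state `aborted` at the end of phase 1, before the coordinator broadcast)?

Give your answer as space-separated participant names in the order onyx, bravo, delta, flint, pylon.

Txn tx64f phase 1: onyx yes -> prepared; bravo no -> aborted; delta yes -> prepared; flint no -> aborted; pylon no -> aborted

Answer: bravo flint pylon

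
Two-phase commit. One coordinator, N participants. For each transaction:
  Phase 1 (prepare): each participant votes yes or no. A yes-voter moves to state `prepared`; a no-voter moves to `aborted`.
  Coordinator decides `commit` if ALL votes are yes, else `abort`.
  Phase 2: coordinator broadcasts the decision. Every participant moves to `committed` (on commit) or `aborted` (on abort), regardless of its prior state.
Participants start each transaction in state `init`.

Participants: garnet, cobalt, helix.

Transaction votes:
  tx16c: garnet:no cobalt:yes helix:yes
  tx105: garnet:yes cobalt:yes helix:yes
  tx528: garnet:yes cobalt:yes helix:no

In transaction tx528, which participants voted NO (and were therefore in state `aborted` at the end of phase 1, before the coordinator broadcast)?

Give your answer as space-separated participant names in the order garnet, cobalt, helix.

Txn tx528 phase 1: garnet yes -> prepared; cobalt yes -> prepared; helix no -> aborted

Answer: helix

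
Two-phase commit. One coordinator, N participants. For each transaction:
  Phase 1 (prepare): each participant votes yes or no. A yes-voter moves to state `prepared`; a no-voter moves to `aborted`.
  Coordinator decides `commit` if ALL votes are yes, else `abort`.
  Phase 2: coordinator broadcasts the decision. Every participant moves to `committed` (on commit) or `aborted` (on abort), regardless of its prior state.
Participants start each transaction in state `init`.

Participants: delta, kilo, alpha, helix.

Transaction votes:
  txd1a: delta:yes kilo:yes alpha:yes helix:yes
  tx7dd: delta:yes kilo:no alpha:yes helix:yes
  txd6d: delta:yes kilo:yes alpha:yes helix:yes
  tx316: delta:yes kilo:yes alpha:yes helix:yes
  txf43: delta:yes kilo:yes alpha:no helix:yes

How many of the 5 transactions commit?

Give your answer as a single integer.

txd1a: all yes -> commit (commits=1)
tx7dd: no from kilo -> abort (commits=1)
txd6d: all yes -> commit (commits=2)
tx316: all yes -> commit (commits=3)
txf43: no from alpha -> abort (commits=3)

Answer: 3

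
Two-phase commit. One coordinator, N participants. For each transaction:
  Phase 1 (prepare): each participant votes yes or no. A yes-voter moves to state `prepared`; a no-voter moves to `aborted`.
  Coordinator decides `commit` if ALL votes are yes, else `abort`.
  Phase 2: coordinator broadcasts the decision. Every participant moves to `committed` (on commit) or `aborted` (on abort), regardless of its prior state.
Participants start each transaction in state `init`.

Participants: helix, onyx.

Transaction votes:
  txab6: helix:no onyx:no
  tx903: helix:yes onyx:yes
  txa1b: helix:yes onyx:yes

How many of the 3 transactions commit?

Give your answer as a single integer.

txab6: no from helix, onyx -> abort (commits=0)
tx903: all yes -> commit (commits=1)
txa1b: all yes -> commit (commits=2)

Answer: 2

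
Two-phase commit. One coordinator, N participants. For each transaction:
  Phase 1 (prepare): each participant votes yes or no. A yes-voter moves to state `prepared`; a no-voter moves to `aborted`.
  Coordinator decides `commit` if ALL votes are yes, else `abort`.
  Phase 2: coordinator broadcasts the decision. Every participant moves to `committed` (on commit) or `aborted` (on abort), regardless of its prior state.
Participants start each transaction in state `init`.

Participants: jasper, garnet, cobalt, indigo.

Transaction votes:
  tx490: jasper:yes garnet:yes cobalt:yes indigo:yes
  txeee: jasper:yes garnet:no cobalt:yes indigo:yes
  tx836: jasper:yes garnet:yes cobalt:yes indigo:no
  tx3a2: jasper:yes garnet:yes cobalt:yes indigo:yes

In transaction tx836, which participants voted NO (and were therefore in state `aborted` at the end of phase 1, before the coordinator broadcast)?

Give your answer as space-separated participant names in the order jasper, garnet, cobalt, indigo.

Answer: indigo

Derivation:
Txn tx836 phase 1: jasper yes -> prepared; garnet yes -> prepared; cobalt yes -> prepared; indigo no -> aborted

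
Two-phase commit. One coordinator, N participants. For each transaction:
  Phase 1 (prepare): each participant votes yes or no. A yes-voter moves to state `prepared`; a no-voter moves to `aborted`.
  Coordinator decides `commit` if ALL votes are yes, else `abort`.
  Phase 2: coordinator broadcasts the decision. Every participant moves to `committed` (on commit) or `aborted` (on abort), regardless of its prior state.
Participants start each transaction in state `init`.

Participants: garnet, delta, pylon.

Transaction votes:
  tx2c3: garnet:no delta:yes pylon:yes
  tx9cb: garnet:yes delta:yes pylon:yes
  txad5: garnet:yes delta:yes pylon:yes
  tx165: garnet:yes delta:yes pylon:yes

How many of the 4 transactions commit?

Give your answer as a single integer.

Answer: 3

Derivation:
tx2c3: no from garnet -> abort (commits=0)
tx9cb: all yes -> commit (commits=1)
txad5: all yes -> commit (commits=2)
tx165: all yes -> commit (commits=3)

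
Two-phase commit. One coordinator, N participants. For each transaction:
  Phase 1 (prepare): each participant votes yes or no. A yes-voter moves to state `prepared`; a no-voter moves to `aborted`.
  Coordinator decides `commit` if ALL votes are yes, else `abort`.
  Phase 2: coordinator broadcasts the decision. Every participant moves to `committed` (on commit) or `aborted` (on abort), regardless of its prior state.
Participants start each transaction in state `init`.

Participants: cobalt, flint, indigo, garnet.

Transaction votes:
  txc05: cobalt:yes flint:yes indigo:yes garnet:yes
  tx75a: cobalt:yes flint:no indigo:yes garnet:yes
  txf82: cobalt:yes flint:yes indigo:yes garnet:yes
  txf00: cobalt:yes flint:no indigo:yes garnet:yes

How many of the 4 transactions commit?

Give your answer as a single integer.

Answer: 2

Derivation:
txc05: all yes -> commit (commits=1)
tx75a: no from flint -> abort (commits=1)
txf82: all yes -> commit (commits=2)
txf00: no from flint -> abort (commits=2)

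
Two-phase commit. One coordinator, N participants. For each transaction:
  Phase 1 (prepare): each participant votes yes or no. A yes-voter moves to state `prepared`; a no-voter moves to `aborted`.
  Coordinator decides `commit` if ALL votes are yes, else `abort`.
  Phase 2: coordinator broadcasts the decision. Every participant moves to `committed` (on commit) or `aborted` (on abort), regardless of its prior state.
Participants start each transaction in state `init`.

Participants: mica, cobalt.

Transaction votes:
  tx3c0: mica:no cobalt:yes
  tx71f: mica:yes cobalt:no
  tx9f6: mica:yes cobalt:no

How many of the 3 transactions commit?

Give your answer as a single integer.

tx3c0: no from mica -> abort (commits=0)
tx71f: no from cobalt -> abort (commits=0)
tx9f6: no from cobalt -> abort (commits=0)

Answer: 0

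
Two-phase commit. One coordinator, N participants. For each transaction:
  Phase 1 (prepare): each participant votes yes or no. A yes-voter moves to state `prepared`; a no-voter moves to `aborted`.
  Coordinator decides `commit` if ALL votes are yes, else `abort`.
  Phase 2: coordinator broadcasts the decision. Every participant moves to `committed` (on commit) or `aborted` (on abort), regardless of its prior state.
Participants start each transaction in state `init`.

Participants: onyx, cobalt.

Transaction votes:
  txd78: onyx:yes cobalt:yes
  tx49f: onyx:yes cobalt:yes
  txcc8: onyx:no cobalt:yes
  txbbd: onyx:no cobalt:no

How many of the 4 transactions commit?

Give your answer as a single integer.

txd78: all yes -> commit (commits=1)
tx49f: all yes -> commit (commits=2)
txcc8: no from onyx -> abort (commits=2)
txbbd: no from onyx, cobalt -> abort (commits=2)

Answer: 2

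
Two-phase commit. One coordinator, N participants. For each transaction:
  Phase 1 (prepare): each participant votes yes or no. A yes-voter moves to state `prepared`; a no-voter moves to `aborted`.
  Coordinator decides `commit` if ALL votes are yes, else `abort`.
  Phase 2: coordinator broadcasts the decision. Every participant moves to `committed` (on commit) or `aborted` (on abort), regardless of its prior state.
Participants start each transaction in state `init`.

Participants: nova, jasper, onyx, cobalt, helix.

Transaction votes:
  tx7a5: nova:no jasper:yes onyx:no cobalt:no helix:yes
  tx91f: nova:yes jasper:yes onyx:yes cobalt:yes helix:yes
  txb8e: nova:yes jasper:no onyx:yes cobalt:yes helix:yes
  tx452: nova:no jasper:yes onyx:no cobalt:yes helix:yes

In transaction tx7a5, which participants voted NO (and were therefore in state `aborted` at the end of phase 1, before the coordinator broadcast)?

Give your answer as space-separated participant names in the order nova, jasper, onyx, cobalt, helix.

Answer: nova onyx cobalt

Derivation:
Txn tx7a5 phase 1: nova no -> aborted; jasper yes -> prepared; onyx no -> aborted; cobalt no -> aborted; helix yes -> prepared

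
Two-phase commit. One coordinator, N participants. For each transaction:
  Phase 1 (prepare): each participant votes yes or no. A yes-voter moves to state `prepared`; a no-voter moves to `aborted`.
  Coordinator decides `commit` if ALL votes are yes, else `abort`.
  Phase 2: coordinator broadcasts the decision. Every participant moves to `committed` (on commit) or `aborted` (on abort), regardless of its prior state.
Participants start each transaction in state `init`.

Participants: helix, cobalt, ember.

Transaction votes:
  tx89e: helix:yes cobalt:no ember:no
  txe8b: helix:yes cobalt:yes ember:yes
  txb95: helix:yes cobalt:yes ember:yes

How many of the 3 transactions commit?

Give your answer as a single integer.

Answer: 2

Derivation:
tx89e: no from cobalt, ember -> abort (commits=0)
txe8b: all yes -> commit (commits=1)
txb95: all yes -> commit (commits=2)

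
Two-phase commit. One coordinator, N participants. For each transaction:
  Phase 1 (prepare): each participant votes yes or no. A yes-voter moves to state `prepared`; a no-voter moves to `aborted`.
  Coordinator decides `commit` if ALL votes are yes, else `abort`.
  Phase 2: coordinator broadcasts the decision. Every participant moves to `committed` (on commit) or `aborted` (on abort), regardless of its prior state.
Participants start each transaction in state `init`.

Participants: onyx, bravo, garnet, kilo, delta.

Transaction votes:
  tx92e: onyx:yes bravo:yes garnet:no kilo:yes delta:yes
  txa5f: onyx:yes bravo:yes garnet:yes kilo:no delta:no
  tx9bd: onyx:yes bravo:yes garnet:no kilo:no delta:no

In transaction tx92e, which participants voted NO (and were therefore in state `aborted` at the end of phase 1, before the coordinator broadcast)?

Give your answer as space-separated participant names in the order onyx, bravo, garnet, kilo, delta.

Txn tx92e phase 1: onyx yes -> prepared; bravo yes -> prepared; garnet no -> aborted; kilo yes -> prepared; delta yes -> prepared

Answer: garnet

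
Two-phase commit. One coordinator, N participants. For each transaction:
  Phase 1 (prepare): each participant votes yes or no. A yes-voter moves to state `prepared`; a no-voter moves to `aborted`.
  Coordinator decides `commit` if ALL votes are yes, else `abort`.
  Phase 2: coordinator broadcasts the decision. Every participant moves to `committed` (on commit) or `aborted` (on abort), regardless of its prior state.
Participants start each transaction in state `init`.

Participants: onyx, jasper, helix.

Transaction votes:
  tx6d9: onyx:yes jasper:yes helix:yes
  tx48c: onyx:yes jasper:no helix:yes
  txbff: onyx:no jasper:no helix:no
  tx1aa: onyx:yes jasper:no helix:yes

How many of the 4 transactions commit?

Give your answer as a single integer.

Answer: 1

Derivation:
tx6d9: all yes -> commit (commits=1)
tx48c: no from jasper -> abort (commits=1)
txbff: no from onyx, jasper, helix -> abort (commits=1)
tx1aa: no from jasper -> abort (commits=1)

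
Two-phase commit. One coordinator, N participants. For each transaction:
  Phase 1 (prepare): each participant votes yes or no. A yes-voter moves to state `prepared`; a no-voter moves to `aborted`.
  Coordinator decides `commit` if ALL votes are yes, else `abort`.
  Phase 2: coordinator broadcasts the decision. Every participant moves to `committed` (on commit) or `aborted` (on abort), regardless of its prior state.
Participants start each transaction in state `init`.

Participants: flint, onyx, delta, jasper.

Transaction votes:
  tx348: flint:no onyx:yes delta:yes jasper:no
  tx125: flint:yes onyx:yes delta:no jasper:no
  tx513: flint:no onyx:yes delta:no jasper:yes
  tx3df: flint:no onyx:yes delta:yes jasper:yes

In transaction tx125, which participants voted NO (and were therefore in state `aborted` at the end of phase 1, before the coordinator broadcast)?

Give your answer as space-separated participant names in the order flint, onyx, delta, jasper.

Txn tx125 phase 1: flint yes -> prepared; onyx yes -> prepared; delta no -> aborted; jasper no -> aborted

Answer: delta jasper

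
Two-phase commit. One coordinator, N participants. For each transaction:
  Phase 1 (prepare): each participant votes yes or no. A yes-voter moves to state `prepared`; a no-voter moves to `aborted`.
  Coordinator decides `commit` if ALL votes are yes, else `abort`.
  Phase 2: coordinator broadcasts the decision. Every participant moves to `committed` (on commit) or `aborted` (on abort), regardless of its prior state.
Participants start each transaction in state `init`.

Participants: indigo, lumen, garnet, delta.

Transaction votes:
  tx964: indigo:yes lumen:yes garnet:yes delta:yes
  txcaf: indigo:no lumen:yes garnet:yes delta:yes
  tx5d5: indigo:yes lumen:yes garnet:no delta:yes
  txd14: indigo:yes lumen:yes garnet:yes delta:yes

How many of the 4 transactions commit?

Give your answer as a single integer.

tx964: all yes -> commit (commits=1)
txcaf: no from indigo -> abort (commits=1)
tx5d5: no from garnet -> abort (commits=1)
txd14: all yes -> commit (commits=2)

Answer: 2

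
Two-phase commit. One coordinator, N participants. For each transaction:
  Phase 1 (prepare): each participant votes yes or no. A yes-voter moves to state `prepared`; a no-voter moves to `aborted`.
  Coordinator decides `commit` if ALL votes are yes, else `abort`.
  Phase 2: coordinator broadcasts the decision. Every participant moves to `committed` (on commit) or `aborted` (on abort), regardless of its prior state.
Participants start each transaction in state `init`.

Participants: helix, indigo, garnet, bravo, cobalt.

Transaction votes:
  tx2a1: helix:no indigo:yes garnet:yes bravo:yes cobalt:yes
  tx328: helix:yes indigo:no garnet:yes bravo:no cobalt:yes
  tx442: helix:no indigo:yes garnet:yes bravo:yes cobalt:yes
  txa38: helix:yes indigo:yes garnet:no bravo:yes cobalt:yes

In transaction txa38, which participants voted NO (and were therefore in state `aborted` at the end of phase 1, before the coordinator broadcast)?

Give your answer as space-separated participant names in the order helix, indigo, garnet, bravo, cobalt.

Answer: garnet

Derivation:
Txn txa38 phase 1: helix yes -> prepared; indigo yes -> prepared; garnet no -> aborted; bravo yes -> prepared; cobalt yes -> prepared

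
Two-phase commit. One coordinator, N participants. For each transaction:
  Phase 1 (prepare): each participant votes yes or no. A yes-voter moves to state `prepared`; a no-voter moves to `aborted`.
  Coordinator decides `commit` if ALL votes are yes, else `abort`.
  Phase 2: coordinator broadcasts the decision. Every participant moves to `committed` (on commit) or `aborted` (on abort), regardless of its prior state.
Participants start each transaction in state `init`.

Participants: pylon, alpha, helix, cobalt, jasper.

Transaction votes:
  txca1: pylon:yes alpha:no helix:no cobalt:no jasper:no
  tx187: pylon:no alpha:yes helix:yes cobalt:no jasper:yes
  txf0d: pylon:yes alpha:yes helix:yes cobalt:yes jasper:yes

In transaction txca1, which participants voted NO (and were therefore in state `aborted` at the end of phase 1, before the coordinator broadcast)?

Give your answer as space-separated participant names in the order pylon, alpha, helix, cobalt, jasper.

Txn txca1 phase 1: pylon yes -> prepared; alpha no -> aborted; helix no -> aborted; cobalt no -> aborted; jasper no -> aborted

Answer: alpha helix cobalt jasper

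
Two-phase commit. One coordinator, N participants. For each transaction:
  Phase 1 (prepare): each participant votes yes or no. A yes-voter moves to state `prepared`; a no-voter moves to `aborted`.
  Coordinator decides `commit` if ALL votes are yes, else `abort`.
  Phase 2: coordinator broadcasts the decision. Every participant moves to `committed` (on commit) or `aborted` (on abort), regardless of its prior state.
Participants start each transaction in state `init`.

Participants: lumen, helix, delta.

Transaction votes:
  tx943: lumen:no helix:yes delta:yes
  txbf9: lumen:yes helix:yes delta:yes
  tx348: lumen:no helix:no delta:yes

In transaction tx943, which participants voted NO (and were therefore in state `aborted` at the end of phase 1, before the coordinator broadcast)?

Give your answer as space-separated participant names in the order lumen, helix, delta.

Txn tx943 phase 1: lumen no -> aborted; helix yes -> prepared; delta yes -> prepared

Answer: lumen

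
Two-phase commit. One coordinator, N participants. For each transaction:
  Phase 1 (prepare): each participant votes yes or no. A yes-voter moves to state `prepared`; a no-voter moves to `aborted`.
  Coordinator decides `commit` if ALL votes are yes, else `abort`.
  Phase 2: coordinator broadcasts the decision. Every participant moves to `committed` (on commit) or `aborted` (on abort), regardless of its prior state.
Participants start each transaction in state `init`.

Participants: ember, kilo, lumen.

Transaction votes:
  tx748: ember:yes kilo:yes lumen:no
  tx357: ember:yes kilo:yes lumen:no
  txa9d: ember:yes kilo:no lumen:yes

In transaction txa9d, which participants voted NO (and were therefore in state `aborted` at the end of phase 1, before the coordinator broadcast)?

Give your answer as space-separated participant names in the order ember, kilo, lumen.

Answer: kilo

Derivation:
Txn txa9d phase 1: ember yes -> prepared; kilo no -> aborted; lumen yes -> prepared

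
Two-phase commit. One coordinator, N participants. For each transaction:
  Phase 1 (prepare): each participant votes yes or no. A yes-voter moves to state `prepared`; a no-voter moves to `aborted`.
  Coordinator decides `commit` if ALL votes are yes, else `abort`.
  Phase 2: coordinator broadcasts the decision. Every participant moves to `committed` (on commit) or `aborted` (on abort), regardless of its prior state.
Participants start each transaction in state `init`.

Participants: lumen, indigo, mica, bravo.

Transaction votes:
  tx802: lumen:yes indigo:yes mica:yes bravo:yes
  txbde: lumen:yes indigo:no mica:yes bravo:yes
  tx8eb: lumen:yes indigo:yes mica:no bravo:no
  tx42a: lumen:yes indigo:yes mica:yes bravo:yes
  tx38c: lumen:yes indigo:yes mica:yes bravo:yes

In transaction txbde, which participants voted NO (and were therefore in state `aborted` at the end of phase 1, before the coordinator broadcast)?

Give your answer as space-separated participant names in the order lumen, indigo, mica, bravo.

Txn txbde phase 1: lumen yes -> prepared; indigo no -> aborted; mica yes -> prepared; bravo yes -> prepared

Answer: indigo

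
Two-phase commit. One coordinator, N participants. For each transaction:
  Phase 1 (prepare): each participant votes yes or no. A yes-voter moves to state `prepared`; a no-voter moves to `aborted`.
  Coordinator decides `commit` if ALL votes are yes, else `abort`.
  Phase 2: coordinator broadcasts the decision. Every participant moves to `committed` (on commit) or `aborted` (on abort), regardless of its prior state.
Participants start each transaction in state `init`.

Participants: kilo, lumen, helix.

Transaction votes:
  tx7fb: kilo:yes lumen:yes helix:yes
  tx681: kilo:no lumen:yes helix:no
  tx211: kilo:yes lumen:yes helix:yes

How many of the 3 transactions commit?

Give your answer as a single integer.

Answer: 2

Derivation:
tx7fb: all yes -> commit (commits=1)
tx681: no from kilo, helix -> abort (commits=1)
tx211: all yes -> commit (commits=2)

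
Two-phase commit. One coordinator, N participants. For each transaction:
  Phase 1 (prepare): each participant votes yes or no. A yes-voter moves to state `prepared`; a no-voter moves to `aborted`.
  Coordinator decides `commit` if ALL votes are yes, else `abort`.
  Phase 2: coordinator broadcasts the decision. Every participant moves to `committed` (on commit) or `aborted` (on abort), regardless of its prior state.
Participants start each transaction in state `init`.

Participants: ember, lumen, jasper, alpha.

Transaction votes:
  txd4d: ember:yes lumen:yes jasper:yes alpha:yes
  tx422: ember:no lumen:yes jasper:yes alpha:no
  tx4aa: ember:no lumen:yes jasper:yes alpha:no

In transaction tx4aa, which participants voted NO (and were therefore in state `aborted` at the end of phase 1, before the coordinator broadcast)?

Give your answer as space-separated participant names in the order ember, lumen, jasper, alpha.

Answer: ember alpha

Derivation:
Txn tx4aa phase 1: ember no -> aborted; lumen yes -> prepared; jasper yes -> prepared; alpha no -> aborted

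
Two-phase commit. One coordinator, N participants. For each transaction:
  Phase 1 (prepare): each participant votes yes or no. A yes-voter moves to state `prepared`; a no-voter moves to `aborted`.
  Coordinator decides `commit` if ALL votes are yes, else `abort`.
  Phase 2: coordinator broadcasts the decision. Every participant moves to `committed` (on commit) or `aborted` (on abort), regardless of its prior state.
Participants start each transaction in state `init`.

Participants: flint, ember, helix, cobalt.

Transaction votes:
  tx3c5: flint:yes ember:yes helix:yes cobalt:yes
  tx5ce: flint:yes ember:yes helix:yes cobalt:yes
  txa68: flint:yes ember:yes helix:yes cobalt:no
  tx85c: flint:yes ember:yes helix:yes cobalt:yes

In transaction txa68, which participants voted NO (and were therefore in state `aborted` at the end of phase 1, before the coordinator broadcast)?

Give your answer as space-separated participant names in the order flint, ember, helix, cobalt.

Txn txa68 phase 1: flint yes -> prepared; ember yes -> prepared; helix yes -> prepared; cobalt no -> aborted

Answer: cobalt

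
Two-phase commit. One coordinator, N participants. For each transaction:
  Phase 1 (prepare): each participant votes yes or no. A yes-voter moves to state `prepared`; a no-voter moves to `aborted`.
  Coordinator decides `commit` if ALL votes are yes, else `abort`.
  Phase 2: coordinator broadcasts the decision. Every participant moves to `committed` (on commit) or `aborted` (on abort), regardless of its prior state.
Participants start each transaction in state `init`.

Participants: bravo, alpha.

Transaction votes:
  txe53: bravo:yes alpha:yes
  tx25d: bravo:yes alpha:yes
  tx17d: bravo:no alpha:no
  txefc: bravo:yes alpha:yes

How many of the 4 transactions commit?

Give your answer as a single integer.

Answer: 3

Derivation:
txe53: all yes -> commit (commits=1)
tx25d: all yes -> commit (commits=2)
tx17d: no from bravo, alpha -> abort (commits=2)
txefc: all yes -> commit (commits=3)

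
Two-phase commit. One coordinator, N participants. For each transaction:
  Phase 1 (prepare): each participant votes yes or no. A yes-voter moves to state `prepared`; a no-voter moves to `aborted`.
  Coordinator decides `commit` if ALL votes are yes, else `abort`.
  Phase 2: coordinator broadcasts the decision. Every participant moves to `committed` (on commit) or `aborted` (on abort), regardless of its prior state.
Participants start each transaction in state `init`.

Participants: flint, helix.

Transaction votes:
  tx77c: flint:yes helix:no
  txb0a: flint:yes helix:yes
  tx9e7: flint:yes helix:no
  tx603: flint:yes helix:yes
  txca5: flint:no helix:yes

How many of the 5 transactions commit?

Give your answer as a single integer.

tx77c: no from helix -> abort (commits=0)
txb0a: all yes -> commit (commits=1)
tx9e7: no from helix -> abort (commits=1)
tx603: all yes -> commit (commits=2)
txca5: no from flint -> abort (commits=2)

Answer: 2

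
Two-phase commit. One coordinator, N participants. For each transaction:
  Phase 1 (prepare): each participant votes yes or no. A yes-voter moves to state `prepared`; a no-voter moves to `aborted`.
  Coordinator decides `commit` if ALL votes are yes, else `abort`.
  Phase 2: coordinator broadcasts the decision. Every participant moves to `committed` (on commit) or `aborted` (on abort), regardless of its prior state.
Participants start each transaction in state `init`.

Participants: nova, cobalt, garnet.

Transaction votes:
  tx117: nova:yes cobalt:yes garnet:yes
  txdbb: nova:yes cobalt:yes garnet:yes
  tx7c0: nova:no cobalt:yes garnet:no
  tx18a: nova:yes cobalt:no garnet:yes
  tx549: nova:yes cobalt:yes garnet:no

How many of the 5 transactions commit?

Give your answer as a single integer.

tx117: all yes -> commit (commits=1)
txdbb: all yes -> commit (commits=2)
tx7c0: no from nova, garnet -> abort (commits=2)
tx18a: no from cobalt -> abort (commits=2)
tx549: no from garnet -> abort (commits=2)

Answer: 2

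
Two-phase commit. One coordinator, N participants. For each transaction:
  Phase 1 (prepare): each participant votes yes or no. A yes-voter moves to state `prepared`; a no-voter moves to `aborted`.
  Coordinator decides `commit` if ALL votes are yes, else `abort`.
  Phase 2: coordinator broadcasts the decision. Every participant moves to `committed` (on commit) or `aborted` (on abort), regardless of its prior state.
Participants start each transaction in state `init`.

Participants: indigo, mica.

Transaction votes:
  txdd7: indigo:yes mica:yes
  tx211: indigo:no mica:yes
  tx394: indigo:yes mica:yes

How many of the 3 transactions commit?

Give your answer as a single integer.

txdd7: all yes -> commit (commits=1)
tx211: no from indigo -> abort (commits=1)
tx394: all yes -> commit (commits=2)

Answer: 2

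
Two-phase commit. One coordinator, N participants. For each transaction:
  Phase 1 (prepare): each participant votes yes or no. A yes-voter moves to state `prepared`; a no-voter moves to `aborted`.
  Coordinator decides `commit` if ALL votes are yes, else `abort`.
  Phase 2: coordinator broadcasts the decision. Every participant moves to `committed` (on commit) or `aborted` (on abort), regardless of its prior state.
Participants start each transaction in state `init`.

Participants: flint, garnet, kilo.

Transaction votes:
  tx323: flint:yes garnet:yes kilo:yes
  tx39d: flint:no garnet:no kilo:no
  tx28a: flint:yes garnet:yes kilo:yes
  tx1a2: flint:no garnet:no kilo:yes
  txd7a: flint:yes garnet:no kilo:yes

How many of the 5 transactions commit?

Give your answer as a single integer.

tx323: all yes -> commit (commits=1)
tx39d: no from flint, garnet, kilo -> abort (commits=1)
tx28a: all yes -> commit (commits=2)
tx1a2: no from flint, garnet -> abort (commits=2)
txd7a: no from garnet -> abort (commits=2)

Answer: 2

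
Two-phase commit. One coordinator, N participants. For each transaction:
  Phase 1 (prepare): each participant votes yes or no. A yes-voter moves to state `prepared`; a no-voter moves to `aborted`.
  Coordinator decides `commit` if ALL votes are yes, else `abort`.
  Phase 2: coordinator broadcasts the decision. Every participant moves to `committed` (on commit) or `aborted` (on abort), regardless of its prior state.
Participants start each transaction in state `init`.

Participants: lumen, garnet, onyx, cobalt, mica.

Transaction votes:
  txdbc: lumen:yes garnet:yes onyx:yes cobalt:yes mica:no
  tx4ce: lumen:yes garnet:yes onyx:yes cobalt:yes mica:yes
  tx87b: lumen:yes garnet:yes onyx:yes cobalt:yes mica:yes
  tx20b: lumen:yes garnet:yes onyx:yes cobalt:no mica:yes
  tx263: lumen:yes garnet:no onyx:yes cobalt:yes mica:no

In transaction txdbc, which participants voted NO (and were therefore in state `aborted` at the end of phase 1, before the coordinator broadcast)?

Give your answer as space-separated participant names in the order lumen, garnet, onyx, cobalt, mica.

Answer: mica

Derivation:
Txn txdbc phase 1: lumen yes -> prepared; garnet yes -> prepared; onyx yes -> prepared; cobalt yes -> prepared; mica no -> aborted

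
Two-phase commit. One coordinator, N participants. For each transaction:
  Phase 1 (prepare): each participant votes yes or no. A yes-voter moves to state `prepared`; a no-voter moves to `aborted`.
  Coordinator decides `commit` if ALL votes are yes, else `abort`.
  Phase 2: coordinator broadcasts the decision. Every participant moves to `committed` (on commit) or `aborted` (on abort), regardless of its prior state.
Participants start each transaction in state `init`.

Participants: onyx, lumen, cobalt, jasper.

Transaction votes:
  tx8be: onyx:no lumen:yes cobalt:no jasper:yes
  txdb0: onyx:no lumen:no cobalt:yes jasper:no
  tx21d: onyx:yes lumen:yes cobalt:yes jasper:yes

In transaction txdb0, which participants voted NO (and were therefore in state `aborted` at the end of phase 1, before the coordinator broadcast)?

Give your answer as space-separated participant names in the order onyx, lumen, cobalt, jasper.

Answer: onyx lumen jasper

Derivation:
Txn txdb0 phase 1: onyx no -> aborted; lumen no -> aborted; cobalt yes -> prepared; jasper no -> aborted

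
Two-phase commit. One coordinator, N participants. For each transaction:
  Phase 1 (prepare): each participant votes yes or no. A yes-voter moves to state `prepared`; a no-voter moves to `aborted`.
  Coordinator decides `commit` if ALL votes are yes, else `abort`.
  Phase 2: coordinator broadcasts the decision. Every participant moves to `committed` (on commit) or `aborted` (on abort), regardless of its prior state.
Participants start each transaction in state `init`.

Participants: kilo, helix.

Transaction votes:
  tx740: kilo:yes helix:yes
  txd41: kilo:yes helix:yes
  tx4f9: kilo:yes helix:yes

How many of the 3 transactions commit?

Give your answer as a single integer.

tx740: all yes -> commit (commits=1)
txd41: all yes -> commit (commits=2)
tx4f9: all yes -> commit (commits=3)

Answer: 3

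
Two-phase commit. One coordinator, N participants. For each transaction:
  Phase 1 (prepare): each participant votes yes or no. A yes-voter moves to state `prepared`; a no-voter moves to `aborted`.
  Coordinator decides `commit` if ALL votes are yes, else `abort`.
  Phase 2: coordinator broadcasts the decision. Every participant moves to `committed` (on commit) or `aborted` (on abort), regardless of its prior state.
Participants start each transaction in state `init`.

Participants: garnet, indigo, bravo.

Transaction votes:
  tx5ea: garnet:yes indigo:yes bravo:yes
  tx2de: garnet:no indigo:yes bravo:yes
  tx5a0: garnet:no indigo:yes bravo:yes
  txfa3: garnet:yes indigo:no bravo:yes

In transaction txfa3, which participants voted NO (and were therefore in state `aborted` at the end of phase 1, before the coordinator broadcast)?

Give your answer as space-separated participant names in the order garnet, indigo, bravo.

Answer: indigo

Derivation:
Txn txfa3 phase 1: garnet yes -> prepared; indigo no -> aborted; bravo yes -> prepared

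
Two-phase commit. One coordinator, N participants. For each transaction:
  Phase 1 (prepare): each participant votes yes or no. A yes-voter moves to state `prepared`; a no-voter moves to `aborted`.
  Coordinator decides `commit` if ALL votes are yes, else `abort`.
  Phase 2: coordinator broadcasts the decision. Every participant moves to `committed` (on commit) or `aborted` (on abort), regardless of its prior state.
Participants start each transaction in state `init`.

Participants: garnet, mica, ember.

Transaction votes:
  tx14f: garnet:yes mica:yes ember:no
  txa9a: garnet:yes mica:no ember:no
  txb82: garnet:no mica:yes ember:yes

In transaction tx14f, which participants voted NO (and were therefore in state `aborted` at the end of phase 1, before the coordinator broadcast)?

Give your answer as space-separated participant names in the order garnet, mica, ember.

Answer: ember

Derivation:
Txn tx14f phase 1: garnet yes -> prepared; mica yes -> prepared; ember no -> aborted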